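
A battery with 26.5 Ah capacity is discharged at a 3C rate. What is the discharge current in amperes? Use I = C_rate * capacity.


At 3C: I = 3 * 26.5 Ah = 79.5 A

79.5 A


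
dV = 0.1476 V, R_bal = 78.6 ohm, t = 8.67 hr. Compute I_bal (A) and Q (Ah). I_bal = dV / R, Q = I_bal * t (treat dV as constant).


First, Ohm's law: I_bal = 0.1476 V / 78.6 ohm = 0.0018779 A
Then Q = I * t = 0.0018779 A * 8.67 hr = 0.01628 Ah

I=0.0018779 A, Q=0.01628 Ah


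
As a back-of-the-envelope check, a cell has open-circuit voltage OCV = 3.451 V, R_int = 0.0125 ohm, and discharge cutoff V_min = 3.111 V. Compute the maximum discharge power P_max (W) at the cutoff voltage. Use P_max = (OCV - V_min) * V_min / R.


P_max = (OCV - V_min) * V_min / R = (3.451 - 3.111) * 3.111 / 0.0125 = 0.34 * 3.111 / 0.0125 = 84.62 W

84.62 W


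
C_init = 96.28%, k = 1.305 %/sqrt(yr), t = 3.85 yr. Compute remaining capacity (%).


sqrt(t) = sqrt(3.85) = 1.9621
C_final = 96.28 - 1.305 * 1.9621 = 93.72%

93.72%


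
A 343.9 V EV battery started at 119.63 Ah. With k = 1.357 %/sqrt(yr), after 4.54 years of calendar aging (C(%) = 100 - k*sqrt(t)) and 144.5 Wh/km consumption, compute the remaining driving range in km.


Step 1: capacity retention = 100 - 1.357 * sqrt(4.54) = 100 - 1.357 * 2.1307 = 97.109%
Step 2: C_now = 119.63 * 97.109/100 = 116.17 Ah
Step 3: E_pack = V * C_now = 343.9 * 116.17 = 39951 Wh
Step 4: range = E_pack / consumption = 39951 / 144.5 = 276.5 km

276.5 km


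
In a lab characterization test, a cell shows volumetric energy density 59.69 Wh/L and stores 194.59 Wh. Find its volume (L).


V = E / ED = 194.59 / 59.69 = 3.260 L

3.260 L


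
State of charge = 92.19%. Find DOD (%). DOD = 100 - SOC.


DOD = 100 - SOC = 100 - 92.19 = 7.81%

7.81%


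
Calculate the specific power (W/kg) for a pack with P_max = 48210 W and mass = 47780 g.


Convert: m = 47780 g = 47.78 kg
Specific power = 48210 W / 47.78 kg = 1009 W/kg

1009 W/kg


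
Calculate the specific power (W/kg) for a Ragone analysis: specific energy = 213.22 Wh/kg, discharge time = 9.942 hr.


P_specific = E / t = 213.22 / 9.942 = 21.45 W/kg

21.45 W/kg


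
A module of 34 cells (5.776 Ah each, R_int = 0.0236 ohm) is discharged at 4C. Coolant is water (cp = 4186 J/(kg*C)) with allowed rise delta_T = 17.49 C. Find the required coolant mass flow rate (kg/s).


Step 1: I = 4 * 5.776 = 23.104 A
Step 2: Q_cell = I^2 * R = 23.104^2 * 0.0236 = 12.598 W
Step 3: Q_total = 34 * 12.598 = 428.33 W
Step 4: m_dot = Q_total / (cp * dT) = 428.33 / (4186 * 17.49) = 0.005850 kg/s

0.005850 kg/s


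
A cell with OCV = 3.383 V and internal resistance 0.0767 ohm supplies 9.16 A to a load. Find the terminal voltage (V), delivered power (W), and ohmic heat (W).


Step 1: V_terminal = OCV - I*R = 3.383 - 9.16 * 0.0767 = 2.6804 V
Step 2: P_out = V_terminal * I = 2.6804 * 9.16 = 24.55 W
Step 3: Q = I^2 * R = 9.16^2 * 0.0767 = 6.436 W

V=2.6804 V, P=24.55 W, Q=6.436 W


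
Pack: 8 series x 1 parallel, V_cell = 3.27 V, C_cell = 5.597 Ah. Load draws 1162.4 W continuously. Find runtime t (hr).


Step 1: E_pack = Ns * V_cell * Np * C_cell = 8 * 3.27 * 1 * 5.597 = 146.42 Wh
Step 2: t = E_pack / P = 146.42 / 1162.4 = 0.1260 hr

0.1260 hr


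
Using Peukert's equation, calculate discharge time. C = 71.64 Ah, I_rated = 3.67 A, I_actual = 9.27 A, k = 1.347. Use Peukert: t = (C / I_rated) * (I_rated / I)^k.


Step 1: t_rated = C / I_rated = 71.64 / 3.67 = 19.52 hr
Step 2: ratio = 3.67 / 9.27 = 0.3959
Step 3: ratio^k = 0.3959^1.347 = 0.28704
Step 4: t = t_rated * ratio^k = 19.52 * 0.28704 = 5.603 hr

5.603 hr


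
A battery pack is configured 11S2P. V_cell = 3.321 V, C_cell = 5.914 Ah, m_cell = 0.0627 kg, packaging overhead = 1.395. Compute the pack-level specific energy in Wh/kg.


Step 1: V_pack = 11 * 3.321 = 36.531 V
Step 2: C_pack = 2 * 5.914 = 11.828 Ah
Step 3: E_pack = V_pack * C_pack = 36.531 * 11.828 = 432.09 Wh
Step 4: m_pack = 11 * 2 * 0.0627 * 1.395 = 1.9243 kg
Step 5: ED = E_pack / m_pack = 432.09 / 1.9243 = 224.5 Wh/kg

224.5 Wh/kg


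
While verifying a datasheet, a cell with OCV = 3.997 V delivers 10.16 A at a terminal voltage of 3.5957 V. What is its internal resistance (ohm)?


R = (OCV - V) / I = (3.997 - 3.5957) / 10.16 = 0.03950 ohm

0.03950 ohm


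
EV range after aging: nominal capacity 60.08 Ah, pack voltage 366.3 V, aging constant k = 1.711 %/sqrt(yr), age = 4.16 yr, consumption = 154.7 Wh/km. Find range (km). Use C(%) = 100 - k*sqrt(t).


Step 1: capacity retention = 100 - 1.711 * sqrt(4.16) = 100 - 1.711 * 2.0396 = 96.51%
Step 2: C_now = 60.08 * 96.51/100 = 57.983 Ah
Step 3: E_pack = V * C_now = 366.3 * 57.983 = 21239 Wh
Step 4: range = E_pack / consumption = 21239 / 154.7 = 137.3 km

137.3 km


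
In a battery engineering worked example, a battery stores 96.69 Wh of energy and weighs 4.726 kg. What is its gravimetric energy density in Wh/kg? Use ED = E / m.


ED = E / m = 96.69 / 4.726 = 20.46 Wh/kg

20.46 Wh/kg


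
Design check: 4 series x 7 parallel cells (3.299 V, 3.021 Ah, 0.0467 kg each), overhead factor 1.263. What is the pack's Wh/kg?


Step 1: V_pack = 4 * 3.299 = 13.196 V
Step 2: C_pack = 7 * 3.021 = 21.147 Ah
Step 3: E_pack = V_pack * C_pack = 13.196 * 21.147 = 279.06 Wh
Step 4: m_pack = 4 * 7 * 0.0467 * 1.263 = 1.6515 kg
Step 5: ED = E_pack / m_pack = 279.06 / 1.6515 = 169.0 Wh/kg

169.0 Wh/kg


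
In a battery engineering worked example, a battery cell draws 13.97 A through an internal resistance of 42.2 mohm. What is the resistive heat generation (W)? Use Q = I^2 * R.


Convert: R = 42.2 mohm = 0.0422 ohm
I^2 = 195.16
Q = 195.16 * 0.0422 = 8.236 W

8.236 W


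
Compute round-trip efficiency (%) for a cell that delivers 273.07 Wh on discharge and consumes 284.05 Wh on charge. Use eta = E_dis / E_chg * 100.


eta_e = E_dis / E_chg * 100 = 273.07 / 284.05 * 100 = 96.13%

96.13%


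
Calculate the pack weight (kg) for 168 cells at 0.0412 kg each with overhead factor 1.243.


m_pack = n * m_cell * overhead = 168 * 0.0412 * 1.243 = 8.604 kg

8.604 kg


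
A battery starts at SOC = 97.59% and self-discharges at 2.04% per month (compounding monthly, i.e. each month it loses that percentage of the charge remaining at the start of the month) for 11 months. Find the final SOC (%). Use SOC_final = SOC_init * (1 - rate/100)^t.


Monthly retention factor = 1 - 2.04/100 = 0.9796
Over 11 months: factor^11 = 0.79714
SOC_final = 97.59 * 0.79714 = 77.79%

77.79%


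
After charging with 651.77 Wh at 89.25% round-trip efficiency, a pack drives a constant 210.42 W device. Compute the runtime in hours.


Step 1: E_discharge = eta/100 * E_charge = 89.25/100 * 651.77 = 581.7 Wh
Step 2: t = E_discharge / P = 581.7 / 210.42 = 2.764 hr

2.764 hr


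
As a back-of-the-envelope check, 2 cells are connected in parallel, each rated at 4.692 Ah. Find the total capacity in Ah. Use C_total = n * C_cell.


C_total = 2 * 4.692 = 9.384 Ah

9.384 Ah


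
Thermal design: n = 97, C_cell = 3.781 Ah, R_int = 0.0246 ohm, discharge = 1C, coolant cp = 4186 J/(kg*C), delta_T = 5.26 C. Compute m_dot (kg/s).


Step 1: I = 1 * 3.781 = 3.781 A
Step 2: Q_cell = I^2 * R = 3.781^2 * 0.0246 = 0.35168 W
Step 3: Q_total = 97 * 0.35168 = 34.113 W
Step 4: m_dot = Q_total / (cp * dT) = 34.113 / (4186 * 5.26) = 0.001549 kg/s

0.001549 kg/s


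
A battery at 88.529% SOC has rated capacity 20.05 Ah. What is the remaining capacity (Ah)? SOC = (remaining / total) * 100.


remaining = SOC / 100 * total = 88.529 / 100 * 20.05 = 17.75 Ah

17.75 Ah


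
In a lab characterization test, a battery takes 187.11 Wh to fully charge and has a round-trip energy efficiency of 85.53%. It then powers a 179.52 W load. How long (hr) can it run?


Step 1: E_discharge = eta/100 * E_charge = 85.53/100 * 187.11 = 160.04 Wh
Step 2: t = E_discharge / P = 160.04 / 179.52 = 0.8915 hr

0.8915 hr


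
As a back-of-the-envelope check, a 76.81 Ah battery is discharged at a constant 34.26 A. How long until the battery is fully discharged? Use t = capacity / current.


t = capacity / current = 76.81 / 34.26 = 2.242 hr

2.242 hr


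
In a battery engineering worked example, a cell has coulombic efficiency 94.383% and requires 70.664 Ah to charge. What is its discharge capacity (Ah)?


Q_dis = eta/100 * Q_chg = 94.383/100 * 70.664 = 66.69 Ah

66.69 Ah


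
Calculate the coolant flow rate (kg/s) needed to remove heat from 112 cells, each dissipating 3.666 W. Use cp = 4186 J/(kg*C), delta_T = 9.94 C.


Q_total = 112 * 3.666 = 410.59 W
m_dot = Q_total / (cp * dT) = 410.59 / (4186 * 9.94) = 0.009868 kg/s

0.009868 kg/s


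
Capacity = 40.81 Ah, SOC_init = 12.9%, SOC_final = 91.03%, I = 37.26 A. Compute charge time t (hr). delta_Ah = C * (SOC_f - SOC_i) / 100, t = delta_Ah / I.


Step 1: dSOC = 91.03% - 12.9% = 78.13%
Step 2: delta_Ah = 40.81 * 78.13 / 100 = 31.885 Ah
Step 3: t = 31.885 / 37.26 = 0.8557 hr

0.8557 hr


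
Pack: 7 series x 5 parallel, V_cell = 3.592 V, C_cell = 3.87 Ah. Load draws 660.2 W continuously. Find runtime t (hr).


Step 1: E_pack = Ns * V_cell * Np * C_cell = 7 * 3.592 * 5 * 3.87 = 486.54 Wh
Step 2: t = E_pack / P = 486.54 / 660.2 = 0.7370 hr

0.7370 hr


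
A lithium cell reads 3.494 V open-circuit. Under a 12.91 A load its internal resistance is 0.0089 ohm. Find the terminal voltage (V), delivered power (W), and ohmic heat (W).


Step 1: V_terminal = OCV - I*R = 3.494 - 12.91 * 0.0089 = 3.3791 V
Step 2: P_out = V_terminal * I = 3.3791 * 12.91 = 43.62 W
Step 3: Q = I^2 * R = 12.91^2 * 0.0089 = 1.483 W

V=3.3791 V, P=43.62 W, Q=1.483 W


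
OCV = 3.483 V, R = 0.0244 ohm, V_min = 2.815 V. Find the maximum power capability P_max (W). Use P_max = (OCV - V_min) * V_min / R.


P_max = (OCV - V_min) * V_min / R = (3.483 - 2.815) * 2.815 / 0.0244 = 0.668 * 2.815 / 0.0244 = 77.07 W

77.07 W


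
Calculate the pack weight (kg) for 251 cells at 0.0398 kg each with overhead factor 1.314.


m_pack = n * m_cell * overhead = 251 * 0.0398 * 1.314 = 13.13 kg

13.13 kg


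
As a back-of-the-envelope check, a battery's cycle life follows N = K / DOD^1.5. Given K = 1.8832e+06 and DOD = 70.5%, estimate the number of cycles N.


DOD^1.5 = 591.95
N = K / DOD^1.5 = 1.8832e+06 / 591.95 = 3181

3181 cycles


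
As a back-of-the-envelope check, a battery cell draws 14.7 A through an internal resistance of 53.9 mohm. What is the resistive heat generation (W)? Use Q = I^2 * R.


Convert: R = 53.9 mohm = 0.0539 ohm
I^2 = 216.09
Q = 216.09 * 0.0539 = 11.65 W

11.65 W


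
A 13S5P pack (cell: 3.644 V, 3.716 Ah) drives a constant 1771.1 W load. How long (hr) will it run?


Step 1: E_pack = Ns * V_cell * Np * C_cell = 13 * 3.644 * 5 * 3.716 = 880.17 Wh
Step 2: t = E_pack / P = 880.17 / 1771.1 = 0.4970 hr

0.4970 hr


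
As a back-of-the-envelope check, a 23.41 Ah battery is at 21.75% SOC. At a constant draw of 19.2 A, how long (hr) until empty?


Step 1: remaining = SOC/100 * C_total = 21.75/100 * 23.41 = 5.0917 Ah
Step 2: t = remaining / I = 5.0917 / 19.2 = 0.2652 hr

0.2652 hr


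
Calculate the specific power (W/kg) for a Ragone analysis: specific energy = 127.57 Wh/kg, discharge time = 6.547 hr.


P_specific = E / t = 127.57 / 6.547 = 19.49 W/kg

19.49 W/kg


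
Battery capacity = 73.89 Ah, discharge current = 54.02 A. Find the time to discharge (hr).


Runtime = 73.89 Ah / 54.02 A = 1.368 hr

1.368 hr


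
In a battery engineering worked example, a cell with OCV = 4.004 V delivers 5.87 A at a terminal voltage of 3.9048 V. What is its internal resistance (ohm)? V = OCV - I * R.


R = (OCV - V) / I = (4.004 - 3.9048) / 5.87 = 0.01690 ohm

0.01690 ohm


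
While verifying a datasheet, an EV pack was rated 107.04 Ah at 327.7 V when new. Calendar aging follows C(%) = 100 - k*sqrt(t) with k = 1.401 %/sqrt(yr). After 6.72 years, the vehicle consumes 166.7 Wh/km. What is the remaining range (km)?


Step 1: capacity retention = 100 - 1.401 * sqrt(6.72) = 100 - 1.401 * 2.5923 = 96.368%
Step 2: C_now = 107.04 * 96.368/100 = 103.15 Ah
Step 3: E_pack = V * C_now = 327.7 * 103.15 = 33802 Wh
Step 4: range = E_pack / consumption = 33802 / 166.7 = 202.8 km

202.8 km


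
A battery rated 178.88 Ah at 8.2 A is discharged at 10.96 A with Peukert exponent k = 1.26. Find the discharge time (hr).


Step 1: t_rated = C / I_rated = 178.88 / 8.2 = 21.815 hr
Step 2: ratio = 8.2 / 10.96 = 0.74818
Step 3: ratio^k = 0.74818^1.26 = 0.69382
Step 4: t = t_rated * ratio^k = 21.815 * 0.69382 = 15.14 hr

15.14 hr


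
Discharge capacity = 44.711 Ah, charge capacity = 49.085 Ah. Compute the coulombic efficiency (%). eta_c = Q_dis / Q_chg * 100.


eta_c = Q_dis / Q_chg * 100 = 44.711 / 49.085 * 100 = 91.09%

91.09%


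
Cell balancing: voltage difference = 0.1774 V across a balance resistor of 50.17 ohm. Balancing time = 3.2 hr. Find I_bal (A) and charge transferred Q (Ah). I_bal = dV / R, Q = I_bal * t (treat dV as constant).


First, Ohm's law: I_bal = 0.1774 V / 50.17 ohm = 0.003536 A
Then Q = I * t = 0.003536 A * 3.2 hr = 0.01132 Ah

I=0.003536 A, Q=0.01132 Ah


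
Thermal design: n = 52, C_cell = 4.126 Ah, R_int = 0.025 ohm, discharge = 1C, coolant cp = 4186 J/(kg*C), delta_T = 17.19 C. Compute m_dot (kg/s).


Step 1: I = 1 * 4.126 = 4.126 A
Step 2: Q_cell = I^2 * R = 4.126^2 * 0.025 = 0.4256 W
Step 3: Q_total = 52 * 0.4256 = 22.131 W
Step 4: m_dot = Q_total / (cp * dT) = 22.131 / (4186 * 17.19) = 3.076e-04 kg/s

3.076e-04 kg/s


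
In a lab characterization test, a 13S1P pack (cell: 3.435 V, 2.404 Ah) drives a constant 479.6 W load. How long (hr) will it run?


Step 1: E_pack = Ns * V_cell * Np * C_cell = 13 * 3.435 * 1 * 2.404 = 107.35 Wh
Step 2: t = E_pack / P = 107.35 / 479.6 = 0.2238 hr

0.2238 hr


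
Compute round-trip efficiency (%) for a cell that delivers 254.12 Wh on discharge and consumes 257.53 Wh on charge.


eta_e = E_dis / E_chg * 100 = 254.12 / 257.53 * 100 = 98.68%

98.68%


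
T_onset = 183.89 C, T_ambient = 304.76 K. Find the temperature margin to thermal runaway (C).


Convert: T_ambient = 304.76 K = 31.61 C
margin = 183.89 - 31.61 = 152.28 C

152.28 C


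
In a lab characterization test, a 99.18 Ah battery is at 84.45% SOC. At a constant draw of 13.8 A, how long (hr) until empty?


Step 1: remaining = SOC/100 * C_total = 84.45/100 * 99.18 = 83.758 Ah
Step 2: t = remaining / I = 83.758 / 13.8 = 6.069 hr

6.069 hr


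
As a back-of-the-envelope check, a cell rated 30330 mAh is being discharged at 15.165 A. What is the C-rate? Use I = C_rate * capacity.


Convert: capacity = 30330 mAh = 30.33 Ah
C_rate = I / capacity = 15.165 / 30.33 = 0.5C

0.5C


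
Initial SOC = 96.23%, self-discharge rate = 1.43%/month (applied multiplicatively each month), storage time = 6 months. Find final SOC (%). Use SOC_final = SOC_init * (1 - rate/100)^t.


decay = (1 - 1.43/100)^6 = 0.91721
SOC_final = 96.23 * 0.91721 = 88.26%

88.26%


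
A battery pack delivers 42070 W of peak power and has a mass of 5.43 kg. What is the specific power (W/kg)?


Specific power = 42070 W / 5.43 kg = 7748 W/kg

7748 W/kg


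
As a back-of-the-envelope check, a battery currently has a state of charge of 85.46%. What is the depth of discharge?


DOD = 100 - SOC = 100 - 85.46 = 14.54%

14.54%


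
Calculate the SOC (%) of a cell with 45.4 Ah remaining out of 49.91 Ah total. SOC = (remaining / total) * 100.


SOC% = 45.4 / 49.91 * 100 = 90.96%

90.96%


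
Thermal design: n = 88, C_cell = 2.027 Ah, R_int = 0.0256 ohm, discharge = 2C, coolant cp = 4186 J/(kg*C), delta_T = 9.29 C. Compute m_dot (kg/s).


Step 1: I = 2 * 2.027 = 4.054 A
Step 2: Q_cell = I^2 * R = 4.054^2 * 0.0256 = 0.42073 W
Step 3: Q_total = 88 * 0.42073 = 37.024 W
Step 4: m_dot = Q_total / (cp * dT) = 37.024 / (4186 * 9.29) = 9.521e-04 kg/s

9.521e-04 kg/s


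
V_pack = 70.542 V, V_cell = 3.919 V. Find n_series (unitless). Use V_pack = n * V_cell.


n = V_pack / V_cell = 70.542 / 3.919 = 18

18


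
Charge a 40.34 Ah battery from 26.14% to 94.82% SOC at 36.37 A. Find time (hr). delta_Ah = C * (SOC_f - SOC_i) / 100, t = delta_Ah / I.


Step 1: dSOC = 94.82% - 26.14% = 68.68%
Step 2: delta_Ah = 40.34 * 68.68 / 100 = 27.706 Ah
Step 3: t = 27.706 / 36.37 = 0.7618 hr

0.7618 hr


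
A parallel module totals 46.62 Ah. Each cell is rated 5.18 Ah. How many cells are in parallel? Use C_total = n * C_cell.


n = C_total / C_cell = 46.62 / 5.18 = 9

9


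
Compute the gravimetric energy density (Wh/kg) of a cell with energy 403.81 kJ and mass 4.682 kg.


Convert: E = 403.81 kJ = 112.17 Wh
ED = E / m = 112.17 / 4.682 = 23.96 Wh/kg

23.96 Wh/kg


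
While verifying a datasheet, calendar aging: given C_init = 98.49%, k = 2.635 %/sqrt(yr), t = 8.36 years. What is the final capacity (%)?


sqrt(t) = sqrt(8.36) = 2.8914
C_final = 98.49 - 2.635 * 2.8914 = 90.87%

90.87%


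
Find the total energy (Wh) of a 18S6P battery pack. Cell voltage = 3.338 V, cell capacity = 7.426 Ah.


V_pack = 18 * 3.338 = 60.084 V
C_pack = 6 * 7.426 = 44.556 Ah
E = V_pack * C_pack = 60.084 * 44.556 = 2677 Wh

2677 Wh


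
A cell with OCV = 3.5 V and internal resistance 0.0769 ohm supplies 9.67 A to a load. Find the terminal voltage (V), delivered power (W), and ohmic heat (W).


Step 1: V_terminal = OCV - I*R = 3.5 - 9.67 * 0.0769 = 2.7564 V
Step 2: P_out = V_terminal * I = 2.7564 * 9.67 = 26.65 W
Step 3: Q = I^2 * R = 9.67^2 * 0.0769 = 7.191 W

V=2.7564 V, P=26.65 W, Q=7.191 W


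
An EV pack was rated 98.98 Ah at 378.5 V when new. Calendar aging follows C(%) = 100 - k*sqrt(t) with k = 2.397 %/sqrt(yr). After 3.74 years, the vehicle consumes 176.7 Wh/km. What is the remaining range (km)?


Step 1: capacity retention = 100 - 2.397 * sqrt(3.74) = 100 - 2.397 * 1.9339 = 95.364%
Step 2: C_now = 98.98 * 95.364/100 = 94.391 Ah
Step 3: E_pack = V * C_now = 378.5 * 94.391 = 35727 Wh
Step 4: range = E_pack / consumption = 35727 / 176.7 = 202.2 km

202.2 km


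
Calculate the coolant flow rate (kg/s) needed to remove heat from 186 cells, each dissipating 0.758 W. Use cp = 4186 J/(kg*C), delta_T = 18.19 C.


Step 1: Total heat Q = 186 * 0.758 W = 140.99 W
Step 2: denom = cp * dT = 4186 * 18.19 = 76143
Step 3: m_dot = 140.99 / 76143 = 0.001852 kg/s

0.001852 kg/s


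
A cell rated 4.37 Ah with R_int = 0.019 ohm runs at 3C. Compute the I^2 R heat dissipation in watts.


Step 1: I = C_rate * capacity = 3 * 4.37 = 13.11 A
Step 2: Q = I^2 * R = 13.11^2 * 0.019 = 171.87 * 0.019 = 3.266 W

3.266 W


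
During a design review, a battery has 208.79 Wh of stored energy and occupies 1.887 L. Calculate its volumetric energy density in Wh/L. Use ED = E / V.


Volumetric ED = 208.79 Wh / 1.887 L = 110.6 Wh/L

110.6 Wh/L


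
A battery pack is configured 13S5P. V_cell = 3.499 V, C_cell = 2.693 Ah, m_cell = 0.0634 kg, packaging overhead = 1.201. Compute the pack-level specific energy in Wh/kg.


Step 1: V_pack = 13 * 3.499 = 45.487 V
Step 2: C_pack = 5 * 2.693 = 13.465 Ah
Step 3: E_pack = V_pack * C_pack = 45.487 * 13.465 = 612.48 Wh
Step 4: m_pack = 13 * 5 * 0.0634 * 1.201 = 4.9493 kg
Step 5: ED = E_pack / m_pack = 612.48 / 4.9493 = 123.8 Wh/kg

123.8 Wh/kg


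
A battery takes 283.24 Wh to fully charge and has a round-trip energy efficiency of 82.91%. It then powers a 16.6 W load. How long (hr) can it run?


Step 1: E_discharge = eta/100 * E_charge = 82.91/100 * 283.24 = 234.83 Wh
Step 2: t = E_discharge / P = 234.83 / 16.6 = 14.15 hr

14.15 hr


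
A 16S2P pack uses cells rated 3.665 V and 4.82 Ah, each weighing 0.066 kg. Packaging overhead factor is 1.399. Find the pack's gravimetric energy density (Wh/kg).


Step 1: V_pack = 16 * 3.665 = 58.64 V
Step 2: C_pack = 2 * 4.82 = 9.64 Ah
Step 3: E_pack = V_pack * C_pack = 58.64 * 9.64 = 565.29 Wh
Step 4: m_pack = 16 * 2 * 0.066 * 1.399 = 2.9547 kg
Step 5: ED = E_pack / m_pack = 565.29 / 2.9547 = 191.3 Wh/kg

191.3 Wh/kg


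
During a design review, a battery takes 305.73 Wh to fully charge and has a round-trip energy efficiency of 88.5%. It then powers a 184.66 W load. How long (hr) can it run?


Step 1: E_discharge = eta/100 * E_charge = 88.5/100 * 305.73 = 270.57 Wh
Step 2: t = E_discharge / P = 270.57 / 184.66 = 1.465 hr

1.465 hr


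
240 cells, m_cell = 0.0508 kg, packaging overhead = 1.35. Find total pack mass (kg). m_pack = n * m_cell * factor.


Cell mass sum = 240 * 0.0508 = 12.192 kg
With overhead 1.35: m_pack = 12.192 * 1.35 = 16.46 kg

16.46 kg


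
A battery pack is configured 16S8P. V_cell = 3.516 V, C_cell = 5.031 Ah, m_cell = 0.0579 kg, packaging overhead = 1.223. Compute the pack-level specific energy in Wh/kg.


Step 1: V_pack = 16 * 3.516 = 56.256 V
Step 2: C_pack = 8 * 5.031 = 40.248 Ah
Step 3: E_pack = V_pack * C_pack = 56.256 * 40.248 = 2264.2 Wh
Step 4: m_pack = 16 * 8 * 0.0579 * 1.223 = 9.0639 kg
Step 5: ED = E_pack / m_pack = 2264.2 / 9.0639 = 249.8 Wh/kg

249.8 Wh/kg


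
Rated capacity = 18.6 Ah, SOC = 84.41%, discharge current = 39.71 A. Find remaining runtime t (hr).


Step 1: remaining = SOC/100 * C_total = 84.41/100 * 18.6 = 15.7 Ah
Step 2: t = remaining / I = 15.7 / 39.71 = 0.3954 hr

0.3954 hr


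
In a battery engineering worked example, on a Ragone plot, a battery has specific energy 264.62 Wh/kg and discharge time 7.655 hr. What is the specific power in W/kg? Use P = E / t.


Specific power = 264.62 Wh/kg / 7.655 hr = 34.57 W/kg

34.57 W/kg


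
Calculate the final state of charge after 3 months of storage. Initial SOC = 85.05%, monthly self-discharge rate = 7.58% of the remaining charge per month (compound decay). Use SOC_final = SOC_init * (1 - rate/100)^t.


Monthly retention factor = 1 - 7.58/100 = 0.9242
Over 3 months: factor^3 = 0.7894
SOC_final = 85.05 * 0.7894 = 67.14%

67.14%


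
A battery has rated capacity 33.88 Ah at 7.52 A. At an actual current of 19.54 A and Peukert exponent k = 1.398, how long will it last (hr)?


Step 1: t_rated = C / I_rated = 33.88 / 7.52 = 4.5053 hr
Step 2: ratio = 7.52 / 19.54 = 0.38485
Step 3: ratio^k = 0.38485^1.398 = 0.26317
Step 4: t = t_rated * ratio^k = 4.5053 * 0.26317 = 1.186 hr

1.186 hr


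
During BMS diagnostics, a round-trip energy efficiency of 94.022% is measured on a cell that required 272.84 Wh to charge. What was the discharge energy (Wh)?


E_dis = eta/100 * E_chg = 94.022/100 * 272.84 = 256.5 Wh

256.5 Wh


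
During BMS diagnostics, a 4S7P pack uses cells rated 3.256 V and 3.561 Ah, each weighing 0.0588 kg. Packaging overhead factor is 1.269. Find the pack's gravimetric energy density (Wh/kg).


Step 1: V_pack = 4 * 3.256 = 13.024 V
Step 2: C_pack = 7 * 3.561 = 24.927 Ah
Step 3: E_pack = V_pack * C_pack = 13.024 * 24.927 = 324.65 Wh
Step 4: m_pack = 4 * 7 * 0.0588 * 1.269 = 2.0893 kg
Step 5: ED = E_pack / m_pack = 324.65 / 2.0893 = 155.4 Wh/kg

155.4 Wh/kg


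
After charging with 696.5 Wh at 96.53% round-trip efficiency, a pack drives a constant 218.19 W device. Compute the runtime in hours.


Step 1: E_discharge = eta/100 * E_charge = 96.53/100 * 696.5 = 672.33 Wh
Step 2: t = E_discharge / P = 672.33 / 218.19 = 3.081 hr

3.081 hr


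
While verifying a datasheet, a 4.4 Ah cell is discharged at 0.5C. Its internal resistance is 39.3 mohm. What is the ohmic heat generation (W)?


Convert: R = 39.3 mohm = 0.0393 ohm
Step 1: I = C_rate * capacity = 0.5 * 4.4 = 2.2 A
Step 2: Q = I^2 * R = 2.2^2 * 0.0393 = 4.84 * 0.0393 = 0.1902 W

0.1902 W


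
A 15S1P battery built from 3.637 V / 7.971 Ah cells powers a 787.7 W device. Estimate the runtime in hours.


Step 1: E_pack = Ns * V_cell * Np * C_cell = 15 * 3.637 * 1 * 7.971 = 434.86 Wh
Step 2: t = E_pack / P = 434.86 / 787.7 = 0.5521 hr

0.5521 hr


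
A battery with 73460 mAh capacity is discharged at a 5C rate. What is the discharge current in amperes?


Convert: capacity = 73460 mAh = 73.46 Ah
At 5C: I = 5 * 73.46 Ah = 367.3 A

367.3 A


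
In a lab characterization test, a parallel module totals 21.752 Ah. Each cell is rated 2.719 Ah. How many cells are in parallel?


n = C_total / C_cell = 21.752 / 2.719 = 8

8


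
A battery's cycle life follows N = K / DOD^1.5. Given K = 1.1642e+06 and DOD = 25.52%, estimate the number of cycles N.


DOD^1.5 = 128.92
N = K / DOD^1.5 = 1.1642e+06 / 128.92 = 9030

9030 cycles


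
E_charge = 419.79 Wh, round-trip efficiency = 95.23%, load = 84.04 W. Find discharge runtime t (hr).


Step 1: E_discharge = eta/100 * E_charge = 95.23/100 * 419.79 = 399.77 Wh
Step 2: t = E_discharge / P = 399.77 / 84.04 = 4.757 hr

4.757 hr


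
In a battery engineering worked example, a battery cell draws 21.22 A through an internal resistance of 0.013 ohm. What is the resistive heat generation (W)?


Q = I^2 * R = 21.22^2 * 0.013 = 5.854 W

5.854 W


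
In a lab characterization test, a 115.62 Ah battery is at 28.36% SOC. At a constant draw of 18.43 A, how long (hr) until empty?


Step 1: remaining = SOC/100 * C_total = 28.36/100 * 115.62 = 32.79 Ah
Step 2: t = remaining / I = 32.79 / 18.43 = 1.779 hr

1.779 hr


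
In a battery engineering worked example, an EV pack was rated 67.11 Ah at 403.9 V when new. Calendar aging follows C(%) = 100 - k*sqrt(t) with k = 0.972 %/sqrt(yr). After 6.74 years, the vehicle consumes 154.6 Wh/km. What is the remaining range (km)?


Step 1: capacity retention = 100 - 0.972 * sqrt(6.74) = 100 - 0.972 * 2.5962 = 97.476%
Step 2: C_now = 67.11 * 97.476/100 = 65.416 Ah
Step 3: E_pack = V * C_now = 403.9 * 65.416 = 26422 Wh
Step 4: range = E_pack / consumption = 26422 / 154.6 = 170.9 km

170.9 km


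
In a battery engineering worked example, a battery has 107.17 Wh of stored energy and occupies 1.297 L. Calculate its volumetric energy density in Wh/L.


ED = E / V = 107.17 / 1.297 = 82.63 Wh/L

82.63 Wh/L


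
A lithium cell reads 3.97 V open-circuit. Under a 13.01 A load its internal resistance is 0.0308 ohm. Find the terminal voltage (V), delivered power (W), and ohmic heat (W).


Step 1: V_terminal = OCV - I*R = 3.97 - 13.01 * 0.0308 = 3.5693 V
Step 2: P_out = V_terminal * I = 3.5693 * 13.01 = 46.44 W
Step 3: Q = I^2 * R = 13.01^2 * 0.0308 = 5.213 W

V=3.5693 V, P=46.44 W, Q=5.213 W


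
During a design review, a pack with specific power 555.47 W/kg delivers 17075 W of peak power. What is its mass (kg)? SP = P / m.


m = P / SP = 17075 / 555.47 = 30.74 kg

30.74 kg


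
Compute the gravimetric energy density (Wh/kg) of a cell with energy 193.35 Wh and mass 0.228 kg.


Specific energy = 193.35 Wh / 0.228 kg = 848.0 Wh/kg

848.0 Wh/kg


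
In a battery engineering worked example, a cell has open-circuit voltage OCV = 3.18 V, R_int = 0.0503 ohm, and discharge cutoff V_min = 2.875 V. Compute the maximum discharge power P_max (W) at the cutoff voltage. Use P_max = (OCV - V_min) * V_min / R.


dV = OCV - V_min = 0.305 V (so I_max = dV / R)
P_max = dV * V_min / R = 0.305 * 2.875 / 0.0503 = 17.43 W

17.43 W


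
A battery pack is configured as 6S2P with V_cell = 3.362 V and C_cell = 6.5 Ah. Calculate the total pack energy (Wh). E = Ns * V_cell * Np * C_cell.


V_pack = 6 * 3.362 = 20.172 V
C_pack = 2 * 6.5 = 13 Ah
E = V_pack * C_pack = 20.172 * 13 = 262.2 Wh

262.2 Wh


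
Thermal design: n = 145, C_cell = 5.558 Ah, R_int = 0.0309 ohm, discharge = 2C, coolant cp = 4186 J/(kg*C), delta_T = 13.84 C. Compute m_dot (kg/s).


Step 1: I = 2 * 5.558 = 11.116 A
Step 2: Q_cell = I^2 * R = 11.116^2 * 0.0309 = 3.8182 W
Step 3: Q_total = 145 * 3.8182 = 553.64 W
Step 4: m_dot = Q_total / (cp * dT) = 553.64 / (4186 * 13.84) = 0.009556 kg/s

0.009556 kg/s


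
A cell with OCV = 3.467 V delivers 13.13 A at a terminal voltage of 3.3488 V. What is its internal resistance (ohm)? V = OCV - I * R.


R = (OCV - V) / I = (3.467 - 3.3488) / 13.13 = 0.009002 ohm

0.009002 ohm


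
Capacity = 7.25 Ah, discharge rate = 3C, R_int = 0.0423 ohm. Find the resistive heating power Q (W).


Step 1: I = C_rate * capacity = 3 * 7.25 = 21.75 A
Step 2: Q = I^2 * R = 21.75^2 * 0.0423 = 473.06 * 0.0423 = 20.01 W

20.01 W


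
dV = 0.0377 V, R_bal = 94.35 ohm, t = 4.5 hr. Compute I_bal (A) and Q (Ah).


I_bal = dV / R = 0.0377 / 94.35 = 3.9958e-04 A
Q = I_bal * t = 3.9958e-04 * 4.5 = 0.001798 Ah

I=3.9958e-04 A, Q=0.001798 Ah


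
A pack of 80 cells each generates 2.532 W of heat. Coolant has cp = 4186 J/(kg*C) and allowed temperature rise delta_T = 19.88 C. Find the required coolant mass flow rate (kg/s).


Step 1: Total heat Q = 80 * 2.532 W = 202.56 W
Step 2: denom = cp * dT = 4186 * 19.88 = 83218
Step 3: m_dot = 202.56 / 83218 = 0.002434 kg/s

0.002434 kg/s


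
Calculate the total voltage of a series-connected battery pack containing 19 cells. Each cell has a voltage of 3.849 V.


With 19 cells in series at 3.849 V each, V_pack = 73.131 V

73.131 V


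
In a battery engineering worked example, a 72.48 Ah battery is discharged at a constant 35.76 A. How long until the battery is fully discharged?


Runtime = 72.48 Ah / 35.76 A = 2.027 hr

2.027 hr


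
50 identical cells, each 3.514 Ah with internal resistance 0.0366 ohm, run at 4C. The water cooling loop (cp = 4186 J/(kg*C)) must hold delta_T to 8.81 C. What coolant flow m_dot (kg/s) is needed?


Step 1: I = 4 * 3.514 = 14.056 A
Step 2: Q_cell = I^2 * R = 14.056^2 * 0.0366 = 7.2311 W
Step 3: Q_total = 50 * 7.2311 = 361.56 W
Step 4: m_dot = Q_total / (cp * dT) = 361.56 / (4186 * 8.81) = 0.009804 kg/s

0.009804 kg/s


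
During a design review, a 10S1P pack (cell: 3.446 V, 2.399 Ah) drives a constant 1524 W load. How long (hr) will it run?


Step 1: E_pack = Ns * V_cell * Np * C_cell = 10 * 3.446 * 1 * 2.399 = 82.67 Wh
Step 2: t = E_pack / P = 82.67 / 1524 = 0.05425 hr

0.05425 hr


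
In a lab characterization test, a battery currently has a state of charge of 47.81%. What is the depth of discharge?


Complement of SOC: DOD = 100% - 47.81% = 52.19%

52.19%


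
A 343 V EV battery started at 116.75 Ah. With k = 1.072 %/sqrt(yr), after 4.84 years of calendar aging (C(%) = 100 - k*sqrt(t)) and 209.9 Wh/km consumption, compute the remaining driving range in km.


Step 1: capacity retention = 100 - 1.072 * sqrt(4.84) = 100 - 1.072 * 2.2 = 97.642%
Step 2: C_now = 116.75 * 97.642/100 = 114 Ah
Step 3: E_pack = V * C_now = 343 * 114 = 39102 Wh
Step 4: range = E_pack / consumption = 39102 / 209.9 = 186.3 km

186.3 km


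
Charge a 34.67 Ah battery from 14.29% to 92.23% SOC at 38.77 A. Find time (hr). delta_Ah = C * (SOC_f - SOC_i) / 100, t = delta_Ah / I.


delta_Ah = 34.67 * (92.23 - 14.29) / 100 = 27.022 Ah
t = delta_Ah / I = 27.022 / 38.77 = 0.6970 hr

0.6970 hr


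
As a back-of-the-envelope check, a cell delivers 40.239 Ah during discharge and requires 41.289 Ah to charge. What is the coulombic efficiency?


eta_c = Q_dis / Q_chg * 100 = 40.239 / 41.289 * 100 = 97.46%

97.46%


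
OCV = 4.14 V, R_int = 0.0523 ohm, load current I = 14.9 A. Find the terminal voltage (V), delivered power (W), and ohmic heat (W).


Step 1: V_terminal = OCV - I*R = 4.14 - 14.9 * 0.0523 = 3.3607 V
Step 2: P_out = V_terminal * I = 3.3607 * 14.9 = 50.07 W
Step 3: Q = I^2 * R = 14.9^2 * 0.0523 = 11.61 W

V=3.3607 V, P=50.07 W, Q=11.61 W


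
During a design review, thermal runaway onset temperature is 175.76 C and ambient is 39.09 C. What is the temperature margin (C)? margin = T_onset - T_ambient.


margin = T_onset - T_ambient = 175.76 - 39.09 = 136.67 C

136.67 C


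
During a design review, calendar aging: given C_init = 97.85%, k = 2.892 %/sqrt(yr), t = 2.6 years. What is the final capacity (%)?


sqrt(t) = sqrt(2.6) = 1.6125
C_final = 97.85 - 2.892 * 1.6125 = 93.19%

93.19%


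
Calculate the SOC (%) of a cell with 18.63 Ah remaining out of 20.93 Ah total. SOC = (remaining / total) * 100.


SOC = (remaining / total) * 100 = (18.63 / 20.93) * 100 = 89.01%

89.01%


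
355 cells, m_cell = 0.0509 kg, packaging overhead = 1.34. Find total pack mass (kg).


Cell mass sum = 355 * 0.0509 = 18.07 kg
With overhead 1.34: m_pack = 18.07 * 1.34 = 24.21 kg

24.21 kg


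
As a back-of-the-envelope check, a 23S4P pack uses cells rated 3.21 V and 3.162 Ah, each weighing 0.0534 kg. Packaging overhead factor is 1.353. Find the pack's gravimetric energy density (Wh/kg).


Step 1: V_pack = 23 * 3.21 = 73.83 V
Step 2: C_pack = 4 * 3.162 = 12.648 Ah
Step 3: E_pack = V_pack * C_pack = 73.83 * 12.648 = 933.8 Wh
Step 4: m_pack = 23 * 4 * 0.0534 * 1.353 = 6.647 kg
Step 5: ED = E_pack / m_pack = 933.8 / 6.647 = 140.5 Wh/kg

140.5 Wh/kg


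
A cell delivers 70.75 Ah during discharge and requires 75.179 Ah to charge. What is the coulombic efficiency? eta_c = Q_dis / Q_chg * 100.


eta_c = Q_dis / Q_chg * 100 = 70.75 / 75.179 * 100 = 94.11%

94.11%


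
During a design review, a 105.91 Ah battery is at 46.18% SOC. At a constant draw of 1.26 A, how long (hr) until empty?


Step 1: remaining = SOC/100 * C_total = 46.18/100 * 105.91 = 48.909 Ah
Step 2: t = remaining / I = 48.909 / 1.26 = 38.82 hr

38.82 hr


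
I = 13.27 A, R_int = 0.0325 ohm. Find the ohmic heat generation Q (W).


Q = I^2 * R = 13.27^2 * 0.0325 = 5.723 W

5.723 W


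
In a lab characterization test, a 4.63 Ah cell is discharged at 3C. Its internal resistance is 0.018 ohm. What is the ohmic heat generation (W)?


Step 1: I = C_rate * capacity = 3 * 4.63 = 13.89 A
Step 2: Q = I^2 * R = 13.89^2 * 0.018 = 192.93 * 0.018 = 3.473 W

3.473 W


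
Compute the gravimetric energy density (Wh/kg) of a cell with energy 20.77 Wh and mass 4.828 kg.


Specific energy = 20.77 Wh / 4.828 kg = 4.302 Wh/kg

4.302 Wh/kg


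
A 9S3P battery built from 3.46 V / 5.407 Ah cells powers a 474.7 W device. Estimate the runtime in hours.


Step 1: E_pack = Ns * V_cell * Np * C_cell = 9 * 3.46 * 3 * 5.407 = 505.12 Wh
Step 2: t = E_pack / P = 505.12 / 474.7 = 1.064 hr

1.064 hr


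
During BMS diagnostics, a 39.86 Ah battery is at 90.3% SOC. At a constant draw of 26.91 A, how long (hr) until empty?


Step 1: remaining = SOC/100 * C_total = 90.3/100 * 39.86 = 35.994 Ah
Step 2: t = remaining / I = 35.994 / 26.91 = 1.338 hr

1.338 hr


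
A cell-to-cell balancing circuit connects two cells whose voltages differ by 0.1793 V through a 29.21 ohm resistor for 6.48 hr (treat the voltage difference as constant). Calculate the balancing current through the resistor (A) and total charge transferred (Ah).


I_bal = dV / R = 0.1793 / 29.21 = 0.0061383 A
Q = I_bal * t = 0.0061383 * 6.48 = 0.03978 Ah

I=0.0061383 A, Q=0.03978 Ah


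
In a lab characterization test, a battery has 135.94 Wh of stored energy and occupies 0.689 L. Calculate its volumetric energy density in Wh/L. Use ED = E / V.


ED = E / V = 135.94 / 0.689 = 197.3 Wh/L

197.3 Wh/L


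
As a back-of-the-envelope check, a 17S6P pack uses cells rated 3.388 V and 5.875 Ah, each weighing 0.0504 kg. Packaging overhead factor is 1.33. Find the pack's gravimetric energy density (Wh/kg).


Step 1: V_pack = 17 * 3.388 = 57.596 V
Step 2: C_pack = 6 * 5.875 = 35.25 Ah
Step 3: E_pack = V_pack * C_pack = 57.596 * 35.25 = 2030.3 Wh
Step 4: m_pack = 17 * 6 * 0.0504 * 1.33 = 6.8373 kg
Step 5: ED = E_pack / m_pack = 2030.3 / 6.8373 = 296.9 Wh/kg

296.9 Wh/kg


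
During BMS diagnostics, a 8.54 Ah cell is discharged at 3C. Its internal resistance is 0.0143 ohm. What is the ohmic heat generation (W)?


Step 1: I = C_rate * capacity = 3 * 8.54 = 25.62 A
Step 2: Q = I^2 * R = 25.62^2 * 0.0143 = 656.38 * 0.0143 = 9.386 W

9.386 W


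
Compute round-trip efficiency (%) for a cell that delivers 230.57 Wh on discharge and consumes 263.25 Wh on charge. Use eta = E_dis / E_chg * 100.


eta_e = E_dis / E_chg * 100 = 230.57 / 263.25 * 100 = 87.59%

87.59%


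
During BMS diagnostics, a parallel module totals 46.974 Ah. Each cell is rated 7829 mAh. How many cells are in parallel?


Convert: C_cell = 7829 mAh = 7.829 Ah
n = C_total / C_cell = 46.974 / 7.829 = 6

6


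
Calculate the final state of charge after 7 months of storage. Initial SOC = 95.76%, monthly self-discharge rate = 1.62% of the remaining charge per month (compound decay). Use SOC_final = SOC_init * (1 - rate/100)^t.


Monthly retention factor = 1 - 1.62/100 = 0.9838
Over 7 months: factor^7 = 0.89196
SOC_final = 95.76 * 0.89196 = 85.41%

85.41%


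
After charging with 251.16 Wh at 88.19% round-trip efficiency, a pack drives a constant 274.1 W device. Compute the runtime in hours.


Step 1: E_discharge = eta/100 * E_charge = 88.19/100 * 251.16 = 221.5 Wh
Step 2: t = E_discharge / P = 221.5 / 274.1 = 0.8081 hr

0.8081 hr


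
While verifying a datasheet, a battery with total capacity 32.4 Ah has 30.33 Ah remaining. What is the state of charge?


SOC = (remaining / total) * 100 = (30.33 / 32.4) * 100 = 93.61%

93.61%


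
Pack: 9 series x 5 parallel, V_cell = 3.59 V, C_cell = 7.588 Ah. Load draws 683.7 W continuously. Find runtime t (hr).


Step 1: E_pack = Ns * V_cell * Np * C_cell = 9 * 3.59 * 5 * 7.588 = 1225.8 Wh
Step 2: t = E_pack / P = 1225.8 / 683.7 = 1.793 hr

1.793 hr


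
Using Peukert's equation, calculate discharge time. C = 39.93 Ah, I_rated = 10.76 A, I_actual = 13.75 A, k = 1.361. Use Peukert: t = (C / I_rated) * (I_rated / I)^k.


t_rated = C / I_rated = 39.93 / 10.76 = 3.711 hr
(I_rated/I)^k = (0.78255)^1.361 = 0.71626
t = t_rated * (I_rated/I)^k = 3.711 * 0.71626 = 2.658 hr

2.658 hr


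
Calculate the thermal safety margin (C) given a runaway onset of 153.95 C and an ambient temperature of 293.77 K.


Convert: T_ambient = 293.77 K = 20.62 C
margin = 153.95 - 20.62 = 133.33 C

133.33 C


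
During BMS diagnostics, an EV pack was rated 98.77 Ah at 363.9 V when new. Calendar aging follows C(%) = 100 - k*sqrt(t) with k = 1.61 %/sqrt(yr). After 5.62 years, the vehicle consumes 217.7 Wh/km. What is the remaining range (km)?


Step 1: capacity retention = 100 - 1.61 * sqrt(5.62) = 100 - 1.61 * 2.3707 = 96.183%
Step 2: C_now = 98.77 * 96.183/100 = 95 Ah
Step 3: E_pack = V * C_now = 363.9 * 95 = 34571 Wh
Step 4: range = E_pack / consumption = 34571 / 217.7 = 158.8 km

158.8 km


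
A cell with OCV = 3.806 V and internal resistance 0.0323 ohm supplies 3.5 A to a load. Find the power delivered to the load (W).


Step 1: V_terminal = OCV - I*R = 3.806 - 3.5 * 0.0323 = 3.693 V
Step 2: P_out = V_terminal * I = 3.693 * 3.5 = 12.93 W

12.93 W


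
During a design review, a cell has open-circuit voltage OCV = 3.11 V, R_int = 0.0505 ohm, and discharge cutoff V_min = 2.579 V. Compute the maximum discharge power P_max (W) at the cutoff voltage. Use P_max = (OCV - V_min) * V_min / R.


P_max = (OCV - V_min) * V_min / R = (3.11 - 2.579) * 2.579 / 0.0505 = 0.531 * 2.579 / 0.0505 = 27.12 W

27.12 W


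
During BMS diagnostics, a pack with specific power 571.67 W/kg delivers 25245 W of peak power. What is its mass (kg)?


m = P / SP = 25245 / 571.67 = 44.16 kg

44.16 kg


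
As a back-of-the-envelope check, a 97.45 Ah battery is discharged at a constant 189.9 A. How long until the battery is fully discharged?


t = capacity / current = 97.45 / 189.9 = 0.5132 hr

0.5132 hr


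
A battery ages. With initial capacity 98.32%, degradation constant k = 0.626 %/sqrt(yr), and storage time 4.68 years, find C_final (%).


Step 1: sqrt(4.68 yr) = 2.1633
Step 2: drop = 0.626 * 2.1633 = 1.3542
Step 3: C_final = 98.32 - 1.3542 = 96.97%

96.97%


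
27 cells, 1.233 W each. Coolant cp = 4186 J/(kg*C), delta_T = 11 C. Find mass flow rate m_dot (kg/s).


Step 1: Total heat Q = 27 * 1.233 W = 33.291 W
Step 2: denom = cp * dT = 4186 * 11 = 46046
Step 3: m_dot = 33.291 / 46046 = 7.230e-04 kg/s

7.230e-04 kg/s


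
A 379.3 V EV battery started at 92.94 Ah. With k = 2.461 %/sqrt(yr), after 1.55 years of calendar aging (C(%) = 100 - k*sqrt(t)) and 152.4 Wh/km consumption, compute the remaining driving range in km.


Step 1: capacity retention = 100 - 2.461 * sqrt(1.55) = 100 - 2.461 * 1.245 = 96.936%
Step 2: C_now = 92.94 * 96.936/100 = 90.092 Ah
Step 3: E_pack = V * C_now = 379.3 * 90.092 = 34172 Wh
Step 4: range = E_pack / consumption = 34172 / 152.4 = 224.2 km

224.2 km
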